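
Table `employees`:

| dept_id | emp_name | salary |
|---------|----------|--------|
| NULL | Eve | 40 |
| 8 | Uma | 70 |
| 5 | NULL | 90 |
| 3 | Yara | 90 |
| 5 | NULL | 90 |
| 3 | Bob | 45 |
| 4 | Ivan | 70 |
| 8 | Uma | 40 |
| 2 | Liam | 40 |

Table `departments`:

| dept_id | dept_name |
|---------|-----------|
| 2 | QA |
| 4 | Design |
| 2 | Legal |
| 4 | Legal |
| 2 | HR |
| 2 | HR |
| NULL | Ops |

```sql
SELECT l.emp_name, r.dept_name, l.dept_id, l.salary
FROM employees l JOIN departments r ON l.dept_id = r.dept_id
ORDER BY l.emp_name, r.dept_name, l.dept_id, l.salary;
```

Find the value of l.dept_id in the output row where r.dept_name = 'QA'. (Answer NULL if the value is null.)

INNER JOIN keeps only pairs where the ON condition holds.
Matching on l.dept_id = r.dept_id. A NULL in a compared column never satisfies the condition.
- dept_id=NULL: no matching r row, dropped.
- dept_id=8: no matching r row, dropped.
- dept_id=5: no matching r row, dropped.
- dept_id=3: no matching r row, dropped.
- dept_id=5: no matching r row, dropped.
- dept_id=3: no matching r row, dropped.
- dept_id=4: 2 matching r row(s), so 2 row(s) emitted.
- dept_id=8: no matching r row, dropped.
- dept_id=2: 4 matching r row(s), so 4 row(s) emitted.

2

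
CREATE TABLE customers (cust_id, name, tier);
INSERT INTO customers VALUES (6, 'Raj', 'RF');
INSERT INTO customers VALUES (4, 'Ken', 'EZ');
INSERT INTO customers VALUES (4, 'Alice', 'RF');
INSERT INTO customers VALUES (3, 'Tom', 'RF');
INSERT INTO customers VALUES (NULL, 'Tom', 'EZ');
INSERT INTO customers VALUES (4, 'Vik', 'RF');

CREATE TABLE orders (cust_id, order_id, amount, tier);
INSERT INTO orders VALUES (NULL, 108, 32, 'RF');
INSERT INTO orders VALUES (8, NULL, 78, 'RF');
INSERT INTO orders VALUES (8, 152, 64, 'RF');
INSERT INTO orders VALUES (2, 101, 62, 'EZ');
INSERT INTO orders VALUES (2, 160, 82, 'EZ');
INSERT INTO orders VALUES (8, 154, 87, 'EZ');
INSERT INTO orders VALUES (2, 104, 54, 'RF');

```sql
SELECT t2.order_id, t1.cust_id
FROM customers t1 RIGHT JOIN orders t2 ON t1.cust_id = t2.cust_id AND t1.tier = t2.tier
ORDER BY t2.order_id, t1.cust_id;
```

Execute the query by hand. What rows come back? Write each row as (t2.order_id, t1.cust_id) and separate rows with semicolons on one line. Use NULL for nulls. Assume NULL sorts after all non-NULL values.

(101, NULL); (104, NULL); (108, NULL); (152, NULL); (154, NULL); (160, NULL); (NULL, NULL)

RIGHT JOIN keeps every row from `orders`; unmatched rows get NULL for `customers`'s columns.
Matching on t1.cust_id = t2.cust_id AND t1.tier = t2.tier. A NULL in a compared column never satisfies the condition.
- t1[0] cust_id=6, tier=RF → no match.
- t1[1] cust_id=4, tier=EZ → no match.
- t1[2] cust_id=4, tier=RF → no match.
- t1[3] cust_id=3, tier=RF → no match.
- t1[4] cust_id=NULL, tier=EZ → no match.
- t1[5] cust_id=4, tier=RF → no match.
- plus 7 unmatched t2 row(s), each kept with NULL t1 columns.
After projecting and ordering:
t2.order_id | t1.cust_id
101 | NULL
104 | NULL
108 | NULL
152 | NULL
154 | NULL
160 | NULL
NULL | NULL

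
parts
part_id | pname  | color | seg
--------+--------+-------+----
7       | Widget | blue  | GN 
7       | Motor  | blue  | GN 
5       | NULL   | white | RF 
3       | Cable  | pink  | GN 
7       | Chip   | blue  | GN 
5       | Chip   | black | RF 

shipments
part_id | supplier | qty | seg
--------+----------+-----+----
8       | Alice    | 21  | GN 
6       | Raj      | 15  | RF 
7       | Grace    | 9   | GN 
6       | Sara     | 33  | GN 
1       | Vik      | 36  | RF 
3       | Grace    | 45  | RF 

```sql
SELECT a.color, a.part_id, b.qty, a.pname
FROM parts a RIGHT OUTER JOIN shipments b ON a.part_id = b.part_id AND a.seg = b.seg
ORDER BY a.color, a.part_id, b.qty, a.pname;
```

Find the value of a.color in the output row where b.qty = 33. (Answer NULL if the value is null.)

NULL

RIGHT JOIN keeps every row from `shipments`; unmatched rows get NULL for `parts`'s columns.
Matching on a.part_id = b.part_id AND a.seg = b.seg.
- a row (part_id=7, seg=GN): matches 1 b row(s) → 1 output row(s).
- a row (part_id=7, seg=GN): matches 1 b row(s) → 1 output row(s).
- a row (part_id=5, seg=RF): no match.
- a row (part_id=3, seg=GN): no match.
- a row (part_id=7, seg=GN): matches 1 b row(s) → 1 output row(s).
- a row (part_id=5, seg=RF): no match.
- 5 b row(s) had no a match → kept, a columns NULL.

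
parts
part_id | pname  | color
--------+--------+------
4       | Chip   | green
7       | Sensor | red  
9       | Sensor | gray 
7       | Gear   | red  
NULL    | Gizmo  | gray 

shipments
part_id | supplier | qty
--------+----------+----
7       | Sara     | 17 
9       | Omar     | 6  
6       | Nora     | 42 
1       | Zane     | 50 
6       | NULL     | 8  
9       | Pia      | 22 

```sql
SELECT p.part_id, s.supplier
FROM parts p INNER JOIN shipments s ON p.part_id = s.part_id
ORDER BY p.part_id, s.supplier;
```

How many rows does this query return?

4

INNER JOIN keeps only pairs where the ON condition holds.
Matching on p.part_id = s.part_id. A NULL in a compared column never satisfies the condition.
Matched pairs: 4.
Total: 4 rows.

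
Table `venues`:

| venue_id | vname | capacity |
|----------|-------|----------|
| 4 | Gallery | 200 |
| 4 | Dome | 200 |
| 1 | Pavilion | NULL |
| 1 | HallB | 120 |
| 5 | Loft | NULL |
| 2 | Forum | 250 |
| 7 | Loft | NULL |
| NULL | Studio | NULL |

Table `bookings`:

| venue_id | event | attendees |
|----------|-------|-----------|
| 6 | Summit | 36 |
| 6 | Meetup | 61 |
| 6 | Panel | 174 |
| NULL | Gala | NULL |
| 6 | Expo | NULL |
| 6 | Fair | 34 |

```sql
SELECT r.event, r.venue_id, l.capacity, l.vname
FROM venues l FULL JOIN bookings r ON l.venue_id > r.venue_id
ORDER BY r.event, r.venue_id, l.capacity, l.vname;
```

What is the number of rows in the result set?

FULL OUTER JOIN keeps every row from both sides; unmatched rows get NULL for the other side's columns.
Matching on l.venue_id > r.venue_id. A NULL in a compared column never satisfies the condition.
Matched pairs: 5; unmatched l rows kept: 7; unmatched r rows kept: 1.
Total: 5 matched + 8 padded = 13 rows.

13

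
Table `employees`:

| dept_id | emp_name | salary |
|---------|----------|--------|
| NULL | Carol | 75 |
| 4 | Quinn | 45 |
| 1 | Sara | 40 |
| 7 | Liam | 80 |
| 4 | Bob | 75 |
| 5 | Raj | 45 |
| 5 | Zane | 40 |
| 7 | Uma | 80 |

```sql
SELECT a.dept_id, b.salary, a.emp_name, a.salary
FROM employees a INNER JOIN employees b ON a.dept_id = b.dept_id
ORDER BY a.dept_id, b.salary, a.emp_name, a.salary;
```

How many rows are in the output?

INNER JOIN keeps only pairs where the ON condition holds.
Matching on a.dept_id = b.dept_id. A NULL in a compared column never satisfies the condition.
- a[0] dept_id=NULL → no match; dropped.
- a[1] dept_id=4 → 2 match(es) in b → 2 row(s).
- a[2] dept_id=1 → 1 match(es) in b → 1 row(s).
- a[3] dept_id=7 → 2 match(es) in b → 2 row(s).
- a[4] dept_id=4 → 2 match(es) in b → 2 row(s).
- a[5] dept_id=5 → 2 match(es) in b → 2 row(s).
- a[6] dept_id=5 → 2 match(es) in b → 2 row(s).
- a[7] dept_id=7 → 2 match(es) in b → 2 row(s).
Total: 13 rows.

13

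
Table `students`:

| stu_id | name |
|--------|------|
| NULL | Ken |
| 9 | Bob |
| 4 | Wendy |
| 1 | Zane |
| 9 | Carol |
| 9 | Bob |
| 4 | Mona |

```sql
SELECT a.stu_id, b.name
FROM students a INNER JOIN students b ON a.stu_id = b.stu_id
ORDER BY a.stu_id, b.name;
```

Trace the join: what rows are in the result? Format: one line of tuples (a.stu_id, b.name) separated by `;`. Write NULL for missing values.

(1, Zane); (4, Mona); (4, Mona); (4, Wendy); (4, Wendy); (9, Bob); (9, Bob); (9, Bob); (9, Bob); (9, Bob); (9, Bob); (9, Carol); (9, Carol); (9, Carol)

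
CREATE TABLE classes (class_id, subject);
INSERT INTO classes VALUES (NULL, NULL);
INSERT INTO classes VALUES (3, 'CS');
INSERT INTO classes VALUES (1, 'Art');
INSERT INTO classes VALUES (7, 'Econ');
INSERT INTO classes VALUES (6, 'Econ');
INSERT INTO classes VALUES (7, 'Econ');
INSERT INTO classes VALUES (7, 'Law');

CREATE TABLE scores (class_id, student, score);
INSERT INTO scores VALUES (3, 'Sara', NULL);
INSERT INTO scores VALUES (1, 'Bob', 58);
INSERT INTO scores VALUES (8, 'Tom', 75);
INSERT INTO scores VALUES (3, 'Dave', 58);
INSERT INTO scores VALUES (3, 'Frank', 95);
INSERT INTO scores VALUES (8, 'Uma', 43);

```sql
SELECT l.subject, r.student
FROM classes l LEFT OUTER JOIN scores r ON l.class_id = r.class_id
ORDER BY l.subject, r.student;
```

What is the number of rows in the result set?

9

LEFT JOIN keeps every row from `classes`; unmatched rows get NULL for `scores`'s columns.
Matching on l.class_id = r.class_id. A NULL in a compared column never satisfies the condition.
- l row (class_id=NULL): no match → kept, r columns NULL.
- l row (class_id=3): matches 3 r row(s) → 3 output row(s).
- l row (class_id=1): matches 1 r row(s) → 1 output row(s).
- l row (class_id=7): no match → kept, r columns NULL.
- l row (class_id=6): no match → kept, r columns NULL.
- l row (class_id=7): no match → kept, r columns NULL.
- l row (class_id=7): no match → kept, r columns NULL.
Total: 4 matched + 5 padded = 9 rows.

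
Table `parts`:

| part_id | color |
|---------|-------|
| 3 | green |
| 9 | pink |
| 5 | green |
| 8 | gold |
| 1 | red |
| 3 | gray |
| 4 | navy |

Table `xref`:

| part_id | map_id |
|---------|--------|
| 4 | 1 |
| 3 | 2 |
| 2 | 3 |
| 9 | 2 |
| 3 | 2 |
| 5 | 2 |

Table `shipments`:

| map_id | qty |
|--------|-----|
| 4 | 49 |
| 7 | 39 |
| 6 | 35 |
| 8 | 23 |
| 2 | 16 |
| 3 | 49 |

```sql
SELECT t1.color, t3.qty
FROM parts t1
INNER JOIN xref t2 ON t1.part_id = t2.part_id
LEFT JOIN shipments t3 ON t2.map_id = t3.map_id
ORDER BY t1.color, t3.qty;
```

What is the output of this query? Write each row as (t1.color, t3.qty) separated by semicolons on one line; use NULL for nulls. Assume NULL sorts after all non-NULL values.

Evaluate left to right. First `parts t1 INNER JOIN xref t2` on part_id: 7 row(s).
Then LEFT JOIN `shipments t3` on map_id: each of those 7 rows is kept; rows whose t2.map_id has no match in t3 get NULL for t3's columns.

(gray, 16); (gray, 16); (green, 16); (green, 16); (green, 16); (navy, NULL); (pink, 16)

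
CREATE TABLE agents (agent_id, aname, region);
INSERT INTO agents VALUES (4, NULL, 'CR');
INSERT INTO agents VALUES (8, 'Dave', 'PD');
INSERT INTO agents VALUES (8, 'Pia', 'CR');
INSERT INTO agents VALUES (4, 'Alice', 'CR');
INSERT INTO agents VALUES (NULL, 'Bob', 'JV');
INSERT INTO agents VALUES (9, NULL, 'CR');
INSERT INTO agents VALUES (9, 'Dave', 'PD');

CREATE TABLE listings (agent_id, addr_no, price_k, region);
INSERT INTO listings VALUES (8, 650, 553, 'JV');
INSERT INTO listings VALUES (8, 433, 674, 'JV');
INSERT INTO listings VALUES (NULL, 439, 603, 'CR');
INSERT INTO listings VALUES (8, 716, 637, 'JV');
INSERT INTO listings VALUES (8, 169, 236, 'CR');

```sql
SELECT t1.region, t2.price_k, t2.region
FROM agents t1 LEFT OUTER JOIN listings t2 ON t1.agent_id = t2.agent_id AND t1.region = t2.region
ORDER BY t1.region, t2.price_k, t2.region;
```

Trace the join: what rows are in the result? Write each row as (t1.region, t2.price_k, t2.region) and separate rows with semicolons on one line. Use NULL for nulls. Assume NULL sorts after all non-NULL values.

LEFT JOIN keeps every row from `agents`; unmatched rows get NULL for `listings`'s columns.
Matching on t1.agent_id = t2.agent_id AND t1.region = t2.region. A NULL in a compared column never satisfies the condition.
- agent_id=4, region=CR: no t2 row matches, row kept with t2 columns NULL.
- agent_id=8, region=PD: no t2 row matches, row kept with t2 columns NULL.
- agent_id=8, region=CR: 1 matching t2 row(s), so 1 row(s) emitted.
- agent_id=4, region=CR: no t2 row matches, row kept with t2 columns NULL.
- agent_id=NULL, region=JV: no t2 row matches, row kept with t2 columns NULL.
- agent_id=9, region=CR: no t2 row matches, row kept with t2 columns NULL.
- agent_id=9, region=PD: no t2 row matches, row kept with t2 columns NULL.
After projecting and ordering:
t1.region | t2.price_k | t2.region
CR | 236 | CR
CR | NULL | NULL
CR | NULL | NULL
CR | NULL | NULL
JV | NULL | NULL
PD | NULL | NULL
PD | NULL | NULL

(CR, 236, CR); (CR, NULL, NULL); (CR, NULL, NULL); (CR, NULL, NULL); (JV, NULL, NULL); (PD, NULL, NULL); (PD, NULL, NULL)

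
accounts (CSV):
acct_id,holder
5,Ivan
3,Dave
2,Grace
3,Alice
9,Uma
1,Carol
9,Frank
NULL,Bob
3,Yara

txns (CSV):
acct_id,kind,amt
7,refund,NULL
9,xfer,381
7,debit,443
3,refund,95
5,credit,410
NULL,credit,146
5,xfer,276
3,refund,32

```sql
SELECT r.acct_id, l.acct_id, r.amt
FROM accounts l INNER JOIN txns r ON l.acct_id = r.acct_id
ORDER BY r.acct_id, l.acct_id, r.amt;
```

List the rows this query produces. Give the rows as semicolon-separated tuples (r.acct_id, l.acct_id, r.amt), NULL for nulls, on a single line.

(3, 3, 32); (3, 3, 32); (3, 3, 32); (3, 3, 95); (3, 3, 95); (3, 3, 95); (5, 5, 276); (5, 5, 410); (9, 9, 381); (9, 9, 381)

INNER JOIN keeps only pairs where the ON condition holds.
Matching on l.acct_id = r.acct_id. A NULL in a compared column never satisfies the condition.
- l row (acct_id=5): matches 2 r row(s) → 2 output row(s).
- l row (acct_id=3): matches 2 r row(s) → 2 output row(s).
- l row (acct_id=2): no match → dropped.
- l row (acct_id=3): matches 2 r row(s) → 2 output row(s).
- l row (acct_id=9): matches 1 r row(s) → 1 output row(s).
- l row (acct_id=1): no match → dropped.
- l row (acct_id=9): matches 1 r row(s) → 1 output row(s).
- l row (acct_id=NULL): no match → dropped.
- l row (acct_id=3): matches 2 r row(s) → 2 output row(s).
After projecting and ordering:
r.acct_id | l.acct_id | r.amt
3 | 3 | 32
3 | 3 | 32
3 | 3 | 32
3 | 3 | 95
3 | 3 | 95
3 | 3 | 95
5 | 5 | 276
5 | 5 | 410
9 | 9 | 381
9 | 9 | 381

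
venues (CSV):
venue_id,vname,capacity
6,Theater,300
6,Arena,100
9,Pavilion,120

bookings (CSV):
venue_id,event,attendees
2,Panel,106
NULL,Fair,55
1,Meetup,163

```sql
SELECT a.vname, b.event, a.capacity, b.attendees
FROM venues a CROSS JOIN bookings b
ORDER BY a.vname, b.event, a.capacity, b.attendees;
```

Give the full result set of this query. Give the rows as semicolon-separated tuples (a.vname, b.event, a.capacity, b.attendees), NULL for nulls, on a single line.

(Arena, Fair, 100, 55); (Arena, Meetup, 100, 163); (Arena, Panel, 100, 106); (Pavilion, Fair, 120, 55); (Pavilion, Meetup, 120, 163); (Pavilion, Panel, 120, 106); (Theater, Fair, 300, 55); (Theater, Meetup, 300, 163); (Theater, Panel, 300, 106)

CROSS JOIN pairs every row of `venues` with every row of `bookings`: 3 × 3 = 9 rows.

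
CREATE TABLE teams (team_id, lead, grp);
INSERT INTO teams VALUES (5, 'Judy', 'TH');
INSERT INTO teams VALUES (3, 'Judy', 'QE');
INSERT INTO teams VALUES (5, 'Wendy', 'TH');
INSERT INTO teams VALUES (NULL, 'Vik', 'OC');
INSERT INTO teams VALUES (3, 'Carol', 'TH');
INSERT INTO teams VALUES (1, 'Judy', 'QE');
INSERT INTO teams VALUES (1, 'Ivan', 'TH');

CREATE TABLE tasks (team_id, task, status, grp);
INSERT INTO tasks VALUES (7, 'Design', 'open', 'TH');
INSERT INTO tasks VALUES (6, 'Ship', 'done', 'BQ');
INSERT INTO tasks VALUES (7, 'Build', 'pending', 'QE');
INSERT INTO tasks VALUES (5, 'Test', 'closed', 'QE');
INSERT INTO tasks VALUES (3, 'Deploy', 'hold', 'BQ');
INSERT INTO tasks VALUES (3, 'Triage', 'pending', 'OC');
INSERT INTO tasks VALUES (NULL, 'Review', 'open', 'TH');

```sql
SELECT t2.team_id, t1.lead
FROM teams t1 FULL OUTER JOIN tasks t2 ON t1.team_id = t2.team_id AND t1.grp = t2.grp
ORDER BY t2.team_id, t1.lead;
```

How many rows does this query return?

14

FULL OUTER JOIN keeps every row from both sides; unmatched rows get NULL for the other side's columns.
Matching on t1.team_id = t2.team_id AND t1.grp = t2.grp. A NULL in a compared column never satisfies the condition.
- t1 row (team_id=5, grp=TH): no match → kept, t2 columns NULL.
- t1 row (team_id=3, grp=QE): no match → kept, t2 columns NULL.
- t1 row (team_id=5, grp=TH): no match → kept, t2 columns NULL.
- t1 row (team_id=NULL, grp=OC): no match → kept, t2 columns NULL.
- t1 row (team_id=3, grp=TH): no match → kept, t2 columns NULL.
- t1 row (team_id=1, grp=QE): no match → kept, t2 columns NULL.
- t1 row (team_id=1, grp=TH): no match → kept, t2 columns NULL.
- 7 row(s) from t2 found no t1 partner → padded with NULL.
Total: 0 matched + 14 padded = 14 rows.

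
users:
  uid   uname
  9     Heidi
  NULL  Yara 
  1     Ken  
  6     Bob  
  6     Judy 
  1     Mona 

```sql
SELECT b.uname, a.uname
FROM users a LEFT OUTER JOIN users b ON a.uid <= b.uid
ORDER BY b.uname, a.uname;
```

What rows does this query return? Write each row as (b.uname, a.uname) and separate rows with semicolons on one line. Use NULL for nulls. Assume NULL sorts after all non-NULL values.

(Bob, Bob); (Bob, Judy); (Bob, Ken); (Bob, Mona); (Heidi, Bob); (Heidi, Heidi); (Heidi, Judy); (Heidi, Ken); (Heidi, Mona); (Judy, Bob); (Judy, Judy); (Judy, Ken); (Judy, Mona); (Ken, Ken); (Ken, Mona); (Mona, Ken); (Mona, Mona); (NULL, Yara)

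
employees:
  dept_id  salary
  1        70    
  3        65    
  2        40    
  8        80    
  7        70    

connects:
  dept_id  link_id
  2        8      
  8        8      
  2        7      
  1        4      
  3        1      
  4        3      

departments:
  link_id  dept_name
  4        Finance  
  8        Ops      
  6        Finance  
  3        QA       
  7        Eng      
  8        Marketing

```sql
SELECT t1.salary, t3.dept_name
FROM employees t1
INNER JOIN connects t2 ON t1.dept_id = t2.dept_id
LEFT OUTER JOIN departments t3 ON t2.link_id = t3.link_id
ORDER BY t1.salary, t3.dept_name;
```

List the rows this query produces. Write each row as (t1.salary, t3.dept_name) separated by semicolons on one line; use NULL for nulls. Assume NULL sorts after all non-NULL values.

(40, Eng); (40, Marketing); (40, Ops); (65, NULL); (70, Finance); (80, Marketing); (80, Ops)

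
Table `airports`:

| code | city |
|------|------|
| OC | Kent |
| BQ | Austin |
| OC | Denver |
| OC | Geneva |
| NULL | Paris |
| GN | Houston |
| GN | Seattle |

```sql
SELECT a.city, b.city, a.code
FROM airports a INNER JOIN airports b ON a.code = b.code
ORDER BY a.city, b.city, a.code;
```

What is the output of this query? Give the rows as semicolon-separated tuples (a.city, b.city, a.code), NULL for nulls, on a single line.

(Austin, Austin, BQ); (Denver, Denver, OC); (Denver, Geneva, OC); (Denver, Kent, OC); (Geneva, Denver, OC); (Geneva, Geneva, OC); (Geneva, Kent, OC); (Houston, Houston, GN); (Houston, Seattle, GN); (Kent, Denver, OC); (Kent, Geneva, OC); (Kent, Kent, OC); (Seattle, Houston, GN); (Seattle, Seattle, GN)

INNER JOIN keeps only pairs where the ON condition holds.
Matching on a.code = b.code. A NULL in a compared column never satisfies the condition.
Matched pairs: 14.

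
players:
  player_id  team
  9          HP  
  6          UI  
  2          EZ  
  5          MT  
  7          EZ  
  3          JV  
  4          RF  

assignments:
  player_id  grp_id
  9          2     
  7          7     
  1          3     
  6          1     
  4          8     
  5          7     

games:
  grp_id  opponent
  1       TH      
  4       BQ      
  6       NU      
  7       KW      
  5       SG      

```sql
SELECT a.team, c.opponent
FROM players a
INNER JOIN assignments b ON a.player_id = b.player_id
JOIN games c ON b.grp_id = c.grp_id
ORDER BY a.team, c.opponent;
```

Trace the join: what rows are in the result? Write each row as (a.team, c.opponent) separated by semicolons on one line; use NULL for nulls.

Step 1 — a INNER JOIN b on player_id → 5 row(s).
Then INNER JOIN `games c` on grp_id: keep only rows whose b.grp_id appears in c.

(EZ, KW); (MT, KW); (UI, TH)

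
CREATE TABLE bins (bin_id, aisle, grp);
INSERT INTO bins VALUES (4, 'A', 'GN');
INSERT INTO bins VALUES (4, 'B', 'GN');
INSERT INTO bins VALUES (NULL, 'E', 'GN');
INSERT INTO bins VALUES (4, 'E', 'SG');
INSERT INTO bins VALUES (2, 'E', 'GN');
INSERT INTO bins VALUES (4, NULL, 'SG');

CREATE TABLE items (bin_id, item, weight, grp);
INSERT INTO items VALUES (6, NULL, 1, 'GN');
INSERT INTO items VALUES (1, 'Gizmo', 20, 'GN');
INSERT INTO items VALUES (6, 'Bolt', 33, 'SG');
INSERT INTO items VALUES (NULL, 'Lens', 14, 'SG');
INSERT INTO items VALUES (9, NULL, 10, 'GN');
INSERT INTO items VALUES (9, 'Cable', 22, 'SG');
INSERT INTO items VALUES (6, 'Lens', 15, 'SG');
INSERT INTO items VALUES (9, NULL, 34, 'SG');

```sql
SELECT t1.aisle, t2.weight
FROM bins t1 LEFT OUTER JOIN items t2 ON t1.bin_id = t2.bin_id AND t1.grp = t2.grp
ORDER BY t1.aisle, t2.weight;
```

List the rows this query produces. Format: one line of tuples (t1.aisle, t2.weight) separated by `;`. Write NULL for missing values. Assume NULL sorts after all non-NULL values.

(A, NULL); (B, NULL); (E, NULL); (E, NULL); (E, NULL); (NULL, NULL)

LEFT JOIN keeps every row from `bins`; unmatched rows get NULL for `items`'s columns.
Matching on t1.bin_id = t2.bin_id AND t1.grp = t2.grp. A NULL in a compared column never satisfies the condition.
- t1 (bin_id=4, grp=GN) has no partner → padded with NULL.
- t1 (bin_id=4, grp=GN) has no partner → padded with NULL.
- t1 (bin_id=NULL, grp=GN) has no partner → padded with NULL.
- t1 (bin_id=4, grp=SG) has no partner → padded with NULL.
- t1 (bin_id=2, grp=GN) has no partner → padded with NULL.
- t1 (bin_id=4, grp=SG) has no partner → padded with NULL.
After projecting and ordering:
t1.aisle | t2.weight
A | NULL
B | NULL
E | NULL
E | NULL
E | NULL
NULL | NULL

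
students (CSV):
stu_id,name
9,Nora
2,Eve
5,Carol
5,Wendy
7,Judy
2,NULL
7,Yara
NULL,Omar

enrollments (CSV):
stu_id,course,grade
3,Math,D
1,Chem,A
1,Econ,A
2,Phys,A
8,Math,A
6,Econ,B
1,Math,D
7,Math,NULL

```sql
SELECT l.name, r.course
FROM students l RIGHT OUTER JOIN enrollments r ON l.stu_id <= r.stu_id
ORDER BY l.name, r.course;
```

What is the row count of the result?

23

RIGHT JOIN keeps every row from `enrollments`; unmatched rows get NULL for `students`'s columns.
Matching on l.stu_id <= r.stu_id. A NULL in a compared column never satisfies the condition.
Matched pairs: 20; unmatched r rows kept: 3.
Total: 20 matched + 3 padded = 23 rows.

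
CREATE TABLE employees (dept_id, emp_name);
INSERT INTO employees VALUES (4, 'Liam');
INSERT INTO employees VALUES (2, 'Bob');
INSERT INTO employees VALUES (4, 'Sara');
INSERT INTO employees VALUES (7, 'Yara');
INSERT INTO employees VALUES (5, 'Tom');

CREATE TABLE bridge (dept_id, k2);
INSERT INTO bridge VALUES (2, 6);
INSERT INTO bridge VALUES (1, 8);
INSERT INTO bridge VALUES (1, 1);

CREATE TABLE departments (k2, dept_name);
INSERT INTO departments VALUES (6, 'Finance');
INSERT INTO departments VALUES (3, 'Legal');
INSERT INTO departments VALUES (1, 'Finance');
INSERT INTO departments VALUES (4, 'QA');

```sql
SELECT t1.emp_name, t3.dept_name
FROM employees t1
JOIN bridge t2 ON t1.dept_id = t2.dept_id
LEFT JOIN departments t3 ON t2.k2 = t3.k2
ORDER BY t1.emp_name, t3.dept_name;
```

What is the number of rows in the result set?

1

Evaluate left to right. First `employees t1 INNER JOIN bridge t2` on dept_id: 1 row(s).
Then LEFT JOIN `departments t3` on k2: each of those 1 rows is kept; rows whose t2.k2 has no match in t3 get NULL for t3's columns.
Result: 1 row(s).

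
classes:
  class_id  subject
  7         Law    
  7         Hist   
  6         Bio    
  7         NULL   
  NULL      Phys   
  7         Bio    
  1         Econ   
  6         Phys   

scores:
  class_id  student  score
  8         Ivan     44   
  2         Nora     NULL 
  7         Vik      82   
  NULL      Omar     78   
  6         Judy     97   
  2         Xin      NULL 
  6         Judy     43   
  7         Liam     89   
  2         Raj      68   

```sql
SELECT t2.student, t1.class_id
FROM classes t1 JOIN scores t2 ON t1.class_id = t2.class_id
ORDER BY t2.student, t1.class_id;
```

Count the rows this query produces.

INNER JOIN keeps only pairs where the ON condition holds.
Matching on t1.class_id = t2.class_id. A NULL in a compared column never satisfies the condition.
Matched pairs: 12.
Total: 12 rows.

12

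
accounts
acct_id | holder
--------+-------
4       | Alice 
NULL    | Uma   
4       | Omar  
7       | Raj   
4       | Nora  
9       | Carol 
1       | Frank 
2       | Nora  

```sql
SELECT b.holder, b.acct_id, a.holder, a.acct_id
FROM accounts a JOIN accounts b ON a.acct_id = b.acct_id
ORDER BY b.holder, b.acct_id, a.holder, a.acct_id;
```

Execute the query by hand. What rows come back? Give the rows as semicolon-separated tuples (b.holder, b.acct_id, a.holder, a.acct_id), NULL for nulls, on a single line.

(Alice, 4, Alice, 4); (Alice, 4, Nora, 4); (Alice, 4, Omar, 4); (Carol, 9, Carol, 9); (Frank, 1, Frank, 1); (Nora, 2, Nora, 2); (Nora, 4, Alice, 4); (Nora, 4, Nora, 4); (Nora, 4, Omar, 4); (Omar, 4, Alice, 4); (Omar, 4, Nora, 4); (Omar, 4, Omar, 4); (Raj, 7, Raj, 7)

INNER JOIN keeps only pairs where the ON condition holds.
Matching on a.acct_id = b.acct_id. A NULL in a compared column never satisfies the condition.
- a[0] acct_id=4 → 3 match(es) in b → 3 row(s).
- a[1] acct_id=NULL → no match; dropped.
- a[2] acct_id=4 → 3 match(es) in b → 3 row(s).
- a[3] acct_id=7 → 1 match(es) in b → 1 row(s).
- a[4] acct_id=4 → 3 match(es) in b → 3 row(s).
- a[5] acct_id=9 → 1 match(es) in b → 1 row(s).
- a[6] acct_id=1 → 1 match(es) in b → 1 row(s).
- a[7] acct_id=2 → 1 match(es) in b → 1 row(s).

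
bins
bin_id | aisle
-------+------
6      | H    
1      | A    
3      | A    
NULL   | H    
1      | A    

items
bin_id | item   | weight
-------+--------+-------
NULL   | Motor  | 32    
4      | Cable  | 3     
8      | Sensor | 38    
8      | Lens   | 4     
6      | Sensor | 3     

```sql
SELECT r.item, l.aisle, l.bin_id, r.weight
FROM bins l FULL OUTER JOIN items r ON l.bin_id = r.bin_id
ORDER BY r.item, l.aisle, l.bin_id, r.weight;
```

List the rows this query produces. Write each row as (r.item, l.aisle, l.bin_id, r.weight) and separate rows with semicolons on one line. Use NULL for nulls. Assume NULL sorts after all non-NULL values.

(Cable, NULL, NULL, 3); (Lens, NULL, NULL, 4); (Motor, NULL, NULL, 32); (Sensor, H, 6, 3); (Sensor, NULL, NULL, 38); (NULL, A, 1, NULL); (NULL, A, 1, NULL); (NULL, A, 3, NULL); (NULL, H, NULL, NULL)

FULL OUTER JOIN keeps every row from both sides; unmatched rows get NULL for the other side's columns.
Matching on l.bin_id = r.bin_id. A NULL in a compared column never satisfies the condition.
- l[0] bin_id=6 → 1 match(es) in r → 1 row(s).
- l[1] bin_id=1 → no match; kept with NULLs on the r side.
- l[2] bin_id=3 → no match; kept with NULLs on the r side.
- l[3] bin_id=NULL → no match; kept with NULLs on the r side.
- l[4] bin_id=1 → no match; kept with NULLs on the r side.
- plus 4 unmatched r row(s), each kept with NULL l columns.
After projecting and ordering:
r.item | l.aisle | l.bin_id | r.weight
Cable | NULL | NULL | 3
Lens | NULL | NULL | 4
Motor | NULL | NULL | 32
Sensor | H | 6 | 3
Sensor | NULL | NULL | 38
NULL | A | 1 | NULL
NULL | A | 1 | NULL
NULL | A | 3 | NULL
NULL | H | NULL | NULL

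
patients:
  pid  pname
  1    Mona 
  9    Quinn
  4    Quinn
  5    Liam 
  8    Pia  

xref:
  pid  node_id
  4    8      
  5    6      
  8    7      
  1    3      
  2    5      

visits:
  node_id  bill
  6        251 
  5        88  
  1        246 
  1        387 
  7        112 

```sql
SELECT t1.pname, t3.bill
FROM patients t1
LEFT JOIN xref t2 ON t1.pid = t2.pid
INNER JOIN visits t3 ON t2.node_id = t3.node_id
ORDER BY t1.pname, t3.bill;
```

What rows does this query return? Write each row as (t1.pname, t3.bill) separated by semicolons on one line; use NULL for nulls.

Evaluate left to right. First `patients t1 LEFT JOIN xref t2` on pid: 5 row(s).
Then INNER JOIN `visits t3` on node_id: keep only rows whose t2.node_id appears in t3.

(Liam, 251); (Pia, 112)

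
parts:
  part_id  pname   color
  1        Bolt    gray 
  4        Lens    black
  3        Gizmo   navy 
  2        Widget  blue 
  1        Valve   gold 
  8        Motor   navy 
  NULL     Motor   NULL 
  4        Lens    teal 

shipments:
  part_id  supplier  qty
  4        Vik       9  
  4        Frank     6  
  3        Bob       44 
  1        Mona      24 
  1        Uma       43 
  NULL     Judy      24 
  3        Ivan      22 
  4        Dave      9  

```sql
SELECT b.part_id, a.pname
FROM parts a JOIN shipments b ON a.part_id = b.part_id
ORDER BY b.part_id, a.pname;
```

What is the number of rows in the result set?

INNER JOIN keeps only pairs where the ON condition holds.
Matching on a.part_id = b.part_id. A NULL in a compared column never satisfies the condition.
Matched pairs: 12.
Total: 12 rows.

12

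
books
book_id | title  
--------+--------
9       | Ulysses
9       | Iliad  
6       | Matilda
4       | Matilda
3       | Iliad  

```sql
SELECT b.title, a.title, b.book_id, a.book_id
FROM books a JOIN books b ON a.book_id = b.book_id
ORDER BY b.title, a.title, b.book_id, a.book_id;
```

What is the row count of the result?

INNER JOIN keeps only pairs where the ON condition holds.
Matching on a.book_id = b.book_id.
Matched pairs: 7.
Total: 7 rows.

7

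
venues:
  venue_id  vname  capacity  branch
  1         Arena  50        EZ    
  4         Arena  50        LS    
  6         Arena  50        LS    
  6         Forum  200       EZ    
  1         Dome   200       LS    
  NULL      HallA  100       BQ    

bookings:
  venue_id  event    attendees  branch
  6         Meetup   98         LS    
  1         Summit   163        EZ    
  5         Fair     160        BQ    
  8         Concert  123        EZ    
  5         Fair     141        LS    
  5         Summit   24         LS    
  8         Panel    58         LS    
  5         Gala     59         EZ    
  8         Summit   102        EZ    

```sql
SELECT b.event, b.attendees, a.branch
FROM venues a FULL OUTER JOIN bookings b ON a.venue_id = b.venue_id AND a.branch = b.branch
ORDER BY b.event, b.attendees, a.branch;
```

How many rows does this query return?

FULL OUTER JOIN keeps every row from both sides; unmatched rows get NULL for the other side's columns.
Matching on a.venue_id = b.venue_id AND a.branch = b.branch. A NULL in a compared column never satisfies the condition.
- a[0] venue_id=1, branch=EZ → 1 match(es) in b → 1 row(s).
- a[1] venue_id=4, branch=LS → no match; kept with NULLs on the b side.
- a[2] venue_id=6, branch=LS → 1 match(es) in b → 1 row(s).
- a[3] venue_id=6, branch=EZ → no match; kept with NULLs on the b side.
- a[4] venue_id=1, branch=LS → no match; kept with NULLs on the b side.
- a[5] venue_id=NULL, branch=BQ → no match; kept with NULLs on the b side.
- plus 7 unmatched b row(s), each kept with NULL a columns.
Total: 2 matched + 11 padded = 13 rows.

13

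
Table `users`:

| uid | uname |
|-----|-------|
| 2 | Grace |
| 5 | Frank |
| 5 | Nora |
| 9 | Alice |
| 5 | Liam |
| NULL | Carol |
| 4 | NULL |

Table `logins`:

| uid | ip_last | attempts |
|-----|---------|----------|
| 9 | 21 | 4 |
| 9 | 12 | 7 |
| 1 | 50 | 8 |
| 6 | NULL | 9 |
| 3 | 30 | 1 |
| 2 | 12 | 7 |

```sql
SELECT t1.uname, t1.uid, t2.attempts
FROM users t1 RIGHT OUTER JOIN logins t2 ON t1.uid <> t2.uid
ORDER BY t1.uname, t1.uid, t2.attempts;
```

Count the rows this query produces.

33

RIGHT JOIN keeps every row from `logins`; unmatched rows get NULL for `users`'s columns.
Matching on t1.uid <> t2.uid. A NULL in a compared column never satisfies the condition.
- t1 row (uid=2): matches 5 t2 row(s) → 5 output row(s).
- t1 row (uid=5): matches 6 t2 row(s) → 6 output row(s).
- t1 row (uid=5): matches 6 t2 row(s) → 6 output row(s).
- t1 row (uid=9): matches 4 t2 row(s) → 4 output row(s).
- t1 row (uid=5): matches 6 t2 row(s) → 6 output row(s).
- t1 row (uid=NULL): no match.
- t1 row (uid=4): matches 6 t2 row(s) → 6 output row(s).
- every t2 row matched at least one t1 row.
Total: 33 rows.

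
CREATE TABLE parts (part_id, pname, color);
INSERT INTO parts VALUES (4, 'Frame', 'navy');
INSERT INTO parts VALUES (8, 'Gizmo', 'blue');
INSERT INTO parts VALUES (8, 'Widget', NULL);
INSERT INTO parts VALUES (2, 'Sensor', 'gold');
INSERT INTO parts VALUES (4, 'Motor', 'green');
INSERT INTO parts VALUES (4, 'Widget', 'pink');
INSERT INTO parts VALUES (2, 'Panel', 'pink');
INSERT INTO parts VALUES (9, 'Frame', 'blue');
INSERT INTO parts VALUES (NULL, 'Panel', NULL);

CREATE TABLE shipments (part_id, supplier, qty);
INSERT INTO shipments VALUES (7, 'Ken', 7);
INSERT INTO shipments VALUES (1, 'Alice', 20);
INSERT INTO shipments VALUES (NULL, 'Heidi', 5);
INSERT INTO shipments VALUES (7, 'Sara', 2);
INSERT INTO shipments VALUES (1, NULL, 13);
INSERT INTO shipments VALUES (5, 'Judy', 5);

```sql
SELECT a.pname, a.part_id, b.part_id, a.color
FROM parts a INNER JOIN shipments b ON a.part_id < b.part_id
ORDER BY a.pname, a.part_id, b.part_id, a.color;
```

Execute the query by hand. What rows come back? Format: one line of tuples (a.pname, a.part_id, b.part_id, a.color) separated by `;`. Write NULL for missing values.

INNER JOIN keeps only pairs where the ON condition holds.
Matching on a.part_id < b.part_id. A NULL in a compared column never satisfies the condition.
- a row (part_id=4): matches 3 b row(s) → 3 output row(s).
- a row (part_id=8): no match → dropped.
- a row (part_id=8): no match → dropped.
- a row (part_id=2): matches 3 b row(s) → 3 output row(s).
- a row (part_id=4): matches 3 b row(s) → 3 output row(s).
- a row (part_id=4): matches 3 b row(s) → 3 output row(s).
- a row (part_id=2): matches 3 b row(s) → 3 output row(s).
- a row (part_id=9): no match → dropped.
- a row (part_id=NULL): no match → dropped.

(Frame, 4, 5, navy); (Frame, 4, 7, navy); (Frame, 4, 7, navy); (Motor, 4, 5, green); (Motor, 4, 7, green); (Motor, 4, 7, green); (Panel, 2, 5, pink); (Panel, 2, 7, pink); (Panel, 2, 7, pink); (Sensor, 2, 5, gold); (Sensor, 2, 7, gold); (Sensor, 2, 7, gold); (Widget, 4, 5, pink); (Widget, 4, 7, pink); (Widget, 4, 7, pink)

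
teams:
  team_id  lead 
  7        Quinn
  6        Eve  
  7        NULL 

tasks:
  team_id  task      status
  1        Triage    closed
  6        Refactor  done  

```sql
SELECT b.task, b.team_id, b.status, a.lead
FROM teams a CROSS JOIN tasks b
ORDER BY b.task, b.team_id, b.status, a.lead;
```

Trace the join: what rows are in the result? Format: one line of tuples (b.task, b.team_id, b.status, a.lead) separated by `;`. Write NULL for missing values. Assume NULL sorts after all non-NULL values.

(Refactor, 6, done, Eve); (Refactor, 6, done, Quinn); (Refactor, 6, done, NULL); (Triage, 1, closed, Eve); (Triage, 1, closed, Quinn); (Triage, 1, closed, NULL)

CROSS JOIN pairs every row of `teams` with every row of `tasks`: 3 × 2 = 6 rows.
After projecting and ordering:
b.task | b.team_id | b.status | a.lead
Refactor | 6 | done | Eve
Refactor | 6 | done | Quinn
Refactor | 6 | done | NULL
Triage | 1 | closed | Eve
Triage | 1 | closed | Quinn
Triage | 1 | closed | NULL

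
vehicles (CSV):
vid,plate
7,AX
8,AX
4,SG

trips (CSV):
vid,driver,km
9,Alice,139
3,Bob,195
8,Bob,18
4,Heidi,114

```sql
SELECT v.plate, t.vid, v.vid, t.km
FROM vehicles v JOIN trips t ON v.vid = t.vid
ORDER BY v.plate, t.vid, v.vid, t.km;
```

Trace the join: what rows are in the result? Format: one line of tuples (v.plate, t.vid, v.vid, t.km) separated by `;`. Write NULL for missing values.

INNER JOIN keeps only pairs where the ON condition holds.
Matching on v.vid = t.vid.
- v row (vid=7): no match → dropped.
- v row (vid=8): matches 1 t row(s) → 1 output row(s).
- v row (vid=4): matches 1 t row(s) → 1 output row(s).
After projecting and ordering:
v.plate | t.vid | v.vid | t.km
AX | 8 | 8 | 18
SG | 4 | 4 | 114

(AX, 8, 8, 18); (SG, 4, 4, 114)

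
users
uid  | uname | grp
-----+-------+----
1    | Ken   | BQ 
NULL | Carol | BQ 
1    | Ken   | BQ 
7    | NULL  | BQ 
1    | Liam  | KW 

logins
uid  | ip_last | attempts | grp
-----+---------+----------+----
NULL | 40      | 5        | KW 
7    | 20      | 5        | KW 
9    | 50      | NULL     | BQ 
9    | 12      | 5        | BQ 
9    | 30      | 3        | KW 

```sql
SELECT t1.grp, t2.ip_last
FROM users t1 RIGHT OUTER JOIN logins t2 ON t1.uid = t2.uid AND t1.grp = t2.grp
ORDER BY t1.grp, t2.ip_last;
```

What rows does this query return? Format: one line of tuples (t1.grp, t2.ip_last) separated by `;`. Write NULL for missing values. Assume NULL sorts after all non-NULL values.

RIGHT JOIN keeps every row from `logins`; unmatched rows get NULL for `users`'s columns.
Matching on t1.uid = t2.uid AND t1.grp = t2.grp. A NULL in a compared column never satisfies the condition.
Matched pairs: 0; unmatched t2 rows kept: 5.

(NULL, 12); (NULL, 20); (NULL, 30); (NULL, 40); (NULL, 50)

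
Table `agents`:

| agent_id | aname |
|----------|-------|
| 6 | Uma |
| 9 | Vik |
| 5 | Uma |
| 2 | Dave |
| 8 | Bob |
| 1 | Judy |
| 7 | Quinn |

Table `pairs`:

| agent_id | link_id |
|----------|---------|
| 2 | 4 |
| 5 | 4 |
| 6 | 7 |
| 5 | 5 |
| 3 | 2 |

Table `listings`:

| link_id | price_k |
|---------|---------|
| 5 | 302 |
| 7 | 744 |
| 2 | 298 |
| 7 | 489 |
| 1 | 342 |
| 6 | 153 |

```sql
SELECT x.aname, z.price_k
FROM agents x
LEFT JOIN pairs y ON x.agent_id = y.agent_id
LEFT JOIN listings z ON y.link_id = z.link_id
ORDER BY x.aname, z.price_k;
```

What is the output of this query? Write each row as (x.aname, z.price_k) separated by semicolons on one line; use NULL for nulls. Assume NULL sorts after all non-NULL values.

Evaluate left to right. First `agents x LEFT JOIN pairs y` on agent_id: 8 row(s).
Then LEFT JOIN `listings z` on link_id: each of those 8 rows is kept; rows whose y.link_id has no match in z get NULL for z's columns.

(Bob, NULL); (Dave, NULL); (Judy, NULL); (Quinn, NULL); (Uma, 302); (Uma, 489); (Uma, 744); (Uma, NULL); (Vik, NULL)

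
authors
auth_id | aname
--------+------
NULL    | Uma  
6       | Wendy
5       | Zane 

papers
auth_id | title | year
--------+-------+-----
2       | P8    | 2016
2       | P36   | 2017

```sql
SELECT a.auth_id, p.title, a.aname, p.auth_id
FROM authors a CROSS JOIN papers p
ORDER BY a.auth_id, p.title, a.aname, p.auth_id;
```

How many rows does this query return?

CROSS JOIN pairs every row of `authors` with every row of `papers`: 3 × 2 = 6 rows.

6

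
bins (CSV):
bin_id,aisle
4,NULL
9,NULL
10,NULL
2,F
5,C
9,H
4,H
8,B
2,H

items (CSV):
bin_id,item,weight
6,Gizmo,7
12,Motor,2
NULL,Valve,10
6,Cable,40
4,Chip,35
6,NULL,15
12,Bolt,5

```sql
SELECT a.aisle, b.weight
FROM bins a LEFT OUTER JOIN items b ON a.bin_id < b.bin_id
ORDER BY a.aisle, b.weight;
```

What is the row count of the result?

35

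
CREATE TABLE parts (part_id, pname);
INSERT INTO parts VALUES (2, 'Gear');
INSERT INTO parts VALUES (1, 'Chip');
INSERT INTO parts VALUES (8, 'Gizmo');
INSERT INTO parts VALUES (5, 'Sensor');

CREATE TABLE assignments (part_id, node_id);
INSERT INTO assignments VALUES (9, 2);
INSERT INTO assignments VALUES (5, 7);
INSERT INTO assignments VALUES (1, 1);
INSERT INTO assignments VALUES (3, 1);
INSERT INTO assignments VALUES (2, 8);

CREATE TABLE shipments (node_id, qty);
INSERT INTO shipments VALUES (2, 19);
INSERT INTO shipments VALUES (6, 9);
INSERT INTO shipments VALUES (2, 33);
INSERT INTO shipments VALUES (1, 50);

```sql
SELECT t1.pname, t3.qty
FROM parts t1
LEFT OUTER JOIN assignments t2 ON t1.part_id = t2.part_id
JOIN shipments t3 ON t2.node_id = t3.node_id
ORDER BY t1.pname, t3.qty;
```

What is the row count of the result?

1

Evaluate left to right. First `parts t1 LEFT JOIN assignments t2` on part_id: 4 row(s).
Then INNER JOIN `shipments t3` on node_id: keep only rows whose t2.node_id appears in t3.
Result: 1 row(s).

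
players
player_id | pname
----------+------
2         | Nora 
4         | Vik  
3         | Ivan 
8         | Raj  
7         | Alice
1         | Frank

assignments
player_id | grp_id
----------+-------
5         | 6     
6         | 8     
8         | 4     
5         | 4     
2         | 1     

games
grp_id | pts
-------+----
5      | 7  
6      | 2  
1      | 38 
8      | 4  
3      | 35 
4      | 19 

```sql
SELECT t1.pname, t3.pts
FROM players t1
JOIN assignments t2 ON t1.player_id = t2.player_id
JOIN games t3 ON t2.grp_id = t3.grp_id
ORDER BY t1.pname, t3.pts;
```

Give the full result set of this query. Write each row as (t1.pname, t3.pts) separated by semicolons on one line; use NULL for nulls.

(Nora, 38); (Raj, 19)

Evaluate left to right. First `players t1 INNER JOIN assignments t2` on player_id: 2 row(s).
Then INNER JOIN `games t3` on grp_id: keep only rows whose t2.grp_id appears in t3.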